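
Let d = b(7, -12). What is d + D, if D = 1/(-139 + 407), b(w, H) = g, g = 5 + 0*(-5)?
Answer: 1341/268 ≈ 5.0037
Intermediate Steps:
g = 5 (g = 5 + 0 = 5)
b(w, H) = 5
d = 5
D = 1/268 ≈ 0.0037313
d + D = 5 + 1/268 = 1341/268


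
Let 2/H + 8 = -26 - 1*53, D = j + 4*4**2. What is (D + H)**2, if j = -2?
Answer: 29073664/7569 ≈ 3841.1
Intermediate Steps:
D = 62 (D = -2 + 4*4**2 = -2 + 4*16 = -2 + 64 = 62)
H = -2/87 (H = 2/(-8 + (-26 - 1*53)) = 2/(-8 + (-26 - 53)) = 2/(-8 - 79) = 2/(-87) = 2*(-1/87) = -2/87 ≈ -0.022988)
(D + H)**2 = (62 - 2/87)**2 = (5392/87)**2 = 29073664/7569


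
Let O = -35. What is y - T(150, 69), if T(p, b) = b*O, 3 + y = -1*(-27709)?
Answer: 30121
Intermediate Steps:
y = 27706 (y = -3 - 1*(-27709) = -3 + 27709 = 27706)
T(p, b) = -35*b (T(p, b) = b*(-35) = -35*b)
y - T(150, 69) = 27706 - (-35)*69 = 27706 - 1*(-2415) = 27706 + 2415 = 30121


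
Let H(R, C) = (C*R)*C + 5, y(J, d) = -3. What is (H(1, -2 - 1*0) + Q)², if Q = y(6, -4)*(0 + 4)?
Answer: 9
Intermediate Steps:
H(R, C) = 5 + R*C² (H(R, C) = R*C² + 5 = 5 + R*C²)
Q = -12 (Q = -3*(0 + 4) = -3*4 = -12)
(H(1, -2 - 1*0) + Q)² = ((5 + 1*(-2 - 1*0)²) - 12)² = ((5 + 1*(-2 + 0)²) - 12)² = ((5 + 1*(-2)²) - 12)² = ((5 + 1*4) - 12)² = ((5 + 4) - 12)² = (9 - 12)² = (-3)² = 9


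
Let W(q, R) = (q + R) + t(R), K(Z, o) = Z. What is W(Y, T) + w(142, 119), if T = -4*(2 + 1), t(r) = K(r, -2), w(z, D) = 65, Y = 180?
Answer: 221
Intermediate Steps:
t(r) = r
T = -12 (T = -4*3 = -12)
W(q, R) = q + 2*R (W(q, R) = (q + R) + R = (R + q) + R = q + 2*R)
W(Y, T) + w(142, 119) = (180 + 2*(-12)) + 65 = (180 - 24) + 65 = 156 + 65 = 221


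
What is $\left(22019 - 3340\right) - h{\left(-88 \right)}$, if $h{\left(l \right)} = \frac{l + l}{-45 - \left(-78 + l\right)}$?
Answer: $\frac{205485}{11} \approx 18680.0$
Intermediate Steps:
$h{\left(l \right)} = \frac{2 l}{33 - l}$
$\left(22019 - 3340\right) - h{\left(-88 \right)} = \left(22019 - 3340\right) - \left(-2\right) \left(-88\right) \frac{1}{-33 - 88} = 18679 - \left(-2\right) \left(-88\right) \frac{1}{-121} = 18679 - \left(-2\right) \left(-88\right) \left(- \frac{1}{121}\right) = 18679 - - \frac{16}{11} = 18679 + \frac{16}{11} = \frac{205485}{11}$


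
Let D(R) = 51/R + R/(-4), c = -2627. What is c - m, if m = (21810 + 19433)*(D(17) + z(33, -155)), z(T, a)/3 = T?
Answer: -16136521/4 ≈ -4.0341e+6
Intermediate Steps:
z(T, a) = 3*T
D(R) = 51/R - R/4 (D(R) = 51/R + R*(-¼) = 51/R - R/4)
m = 16126013/4 (m = (21810 + 19433)*((51/17 - ¼*17) + 3*33) = 41243*((51*(1/17) - 17/4) + 99) = 41243*((3 - 17/4) + 99) = 41243*(-5/4 + 99) = 41243*(391/4) = 16126013/4 ≈ 4.0315e+6)
c - m = -2627 - 1*16126013/4 = -2627 - 16126013/4 = -16136521/4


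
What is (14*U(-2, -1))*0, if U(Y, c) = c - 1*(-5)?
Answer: 0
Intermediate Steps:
U(Y, c) = 5 + c (U(Y, c) = c + 5 = 5 + c)
(14*U(-2, -1))*0 = (14*(5 - 1))*0 = (14*4)*0 = 56*0 = 0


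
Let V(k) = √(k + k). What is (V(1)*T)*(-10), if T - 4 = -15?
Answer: 110*√2 ≈ 155.56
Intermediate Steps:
V(k) = √2*√k (V(k) = √(2*k) = √2*√k)
T = -11 (T = 4 - 15 = -11)
(V(1)*T)*(-10) = ((√2*√1)*(-11))*(-10) = ((√2*1)*(-11))*(-10) = (√2*(-11))*(-10) = -11*√2*(-10) = 110*√2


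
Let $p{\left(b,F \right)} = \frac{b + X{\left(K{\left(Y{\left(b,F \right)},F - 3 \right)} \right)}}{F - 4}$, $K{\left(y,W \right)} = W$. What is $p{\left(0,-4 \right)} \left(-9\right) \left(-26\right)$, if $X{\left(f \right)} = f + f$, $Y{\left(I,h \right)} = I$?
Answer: $\frac{819}{2} \approx 409.5$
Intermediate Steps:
$X{\left(f \right)} = 2 f$
$p{\left(b,F \right)} = \frac{-6 + b + 2 F}{-4 + F}$ ($p{\left(b,F \right)} = \frac{b + 2 \left(F - 3\right)}{F - 4} = \frac{b + 2 \left(-3 + F\right)}{-4 + F} = \frac{b + \left(-6 + 2 F\right)}{-4 + F} = \frac{-6 + b + 2 F}{-4 + F}$)
$p{\left(0,-4 \right)} \left(-9\right) \left(-26\right) = \frac{-6 + 0 + 2 \left(-4\right)}{-4 - 4} \left(-9\right) \left(-26\right) = \frac{-6 + 0 - 8}{-8} \left(-9\right) \left(-26\right) = \left(- \frac{1}{8}\right) \left(-14\right) \left(-9\right) \left(-26\right) = \frac{7}{4} \left(-9\right) \left(-26\right) = \left(- \frac{63}{4}\right) \left(-26\right) = \frac{819}{2}$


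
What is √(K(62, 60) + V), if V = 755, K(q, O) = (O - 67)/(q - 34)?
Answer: √3019/2 ≈ 27.473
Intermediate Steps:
K(q, O) = (-67 + O)/(-34 + q)
√(K(62, 60) + V) = √((-67 + 60)/(-34 + 62) + 755) = √(-7/28 + 755) = √((1/28)*(-7) + 755) = √(-¼ + 755) = √(3019/4) = √3019/2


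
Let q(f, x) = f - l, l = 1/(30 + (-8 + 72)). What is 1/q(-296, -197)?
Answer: -94/27825 ≈ -0.0033783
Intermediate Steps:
l = 1/94 (l = 1/(30 + 64) = 1/94 ≈ 0.010638)
q(f, x) = -1/94 + f (q(f, x) = f - 1*1/94 = f - 1/94 = -1/94 + f)
1/q(-296, -197) = 1/(-1/94 - 296) = 1/(-27825/94) = -94/27825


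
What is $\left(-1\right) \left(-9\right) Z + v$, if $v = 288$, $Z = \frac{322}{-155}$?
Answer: $\frac{41742}{155} \approx 269.3$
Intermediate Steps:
$Z = - \frac{322}{155}$ ($Z = 322 \left(- \frac{1}{155}\right) = - \frac{322}{155} \approx -2.0774$)
$\left(-1\right) \left(-9\right) Z + v = \left(-1\right) \left(-9\right) \left(- \frac{322}{155}\right) + 288 = 9 \left(- \frac{322}{155}\right) + 288 = - \frac{2898}{155} + 288 = \frac{41742}{155}$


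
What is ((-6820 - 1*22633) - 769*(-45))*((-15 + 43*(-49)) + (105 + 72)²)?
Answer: 150474464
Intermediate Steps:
((-6820 - 1*22633) - 769*(-45))*((-15 + 43*(-49)) + (105 + 72)²) = ((-6820 - 22633) + 34605)*((-15 - 2107) + 177²) = (-29453 + 34605)*(-2122 + 31329) = 5152*29207 = 150474464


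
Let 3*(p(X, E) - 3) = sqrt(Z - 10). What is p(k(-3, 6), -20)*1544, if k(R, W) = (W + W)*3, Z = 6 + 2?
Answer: 4632 + 1544*I*sqrt(2)/3 ≈ 4632.0 + 727.85*I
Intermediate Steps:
Z = 8
k(R, W) = 6*W (k(R, W) = (2*W)*3 = 6*W)
p(X, E) = 3 + I*sqrt(2)/3 (p(X, E) = 3 + sqrt(8 - 10)/3 = 3 + sqrt(-2)/3 = 3 + (I*sqrt(2))/3 = 3 + I*sqrt(2)/3)
p(k(-3, 6), -20)*1544 = (3 + I*sqrt(2)/3)*1544 = 4632 + 1544*I*sqrt(2)/3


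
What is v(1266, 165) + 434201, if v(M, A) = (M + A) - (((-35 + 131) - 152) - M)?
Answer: 436954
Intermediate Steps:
v(M, A) = 56 + A + 2*M (v(M, A) = (A + M) - ((96 - 152) - M) = (A + M) - (-56 - M) = (A + M) + (56 + M) = 56 + A + 2*M)
v(1266, 165) + 434201 = (56 + 165 + 2*1266) + 434201 = (56 + 165 + 2532) + 434201 = 2753 + 434201 = 436954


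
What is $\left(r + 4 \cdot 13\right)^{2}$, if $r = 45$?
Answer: $9409$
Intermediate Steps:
$\left(r + 4 \cdot 13\right)^{2} = \left(45 + 4 \cdot 13\right)^{2} = \left(45 + 52\right)^{2} = 97^{2} = 9409$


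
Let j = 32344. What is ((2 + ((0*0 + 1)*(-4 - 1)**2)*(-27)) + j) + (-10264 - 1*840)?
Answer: 20567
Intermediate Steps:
((2 + ((0*0 + 1)*(-4 - 1)**2)*(-27)) + j) + (-10264 - 1*840) = ((2 + ((0*0 + 1)*(-4 - 1)**2)*(-27)) + 32344) + (-10264 - 1*840) = ((2 + ((0 + 1)*(-5)**2)*(-27)) + 32344) + (-10264 - 840) = ((2 + (1*25)*(-27)) + 32344) - 11104 = ((2 + 25*(-27)) + 32344) - 11104 = ((2 - 675) + 32344) - 11104 = (-673 + 32344) - 11104 = 31671 - 11104 = 20567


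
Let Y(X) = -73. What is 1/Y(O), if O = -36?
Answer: -1/73 ≈ -0.013699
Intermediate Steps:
1/Y(O) = 1/(-73) = -1/73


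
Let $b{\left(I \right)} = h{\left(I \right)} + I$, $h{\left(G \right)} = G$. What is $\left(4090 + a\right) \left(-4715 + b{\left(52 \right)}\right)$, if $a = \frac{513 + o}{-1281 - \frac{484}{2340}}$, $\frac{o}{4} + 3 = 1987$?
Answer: $- \frac{14112135530625}{749506} \approx -1.8829 \cdot 10^{7}$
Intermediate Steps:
$o = 7936$ ($o = -12 + 4 \cdot 1987 = -12 + 7948 = 7936$)
$b{\left(I \right)} = 2 I$ ($b{\left(I \right)} = I + I = 2 I$)
$a = - \frac{4942665}{749506}$ ($a = \frac{513 + 7936}{-1281 - \frac{484}{2340}} = \frac{8449}{-1281 - \frac{121}{585}} = \frac{8449}{- \frac{749506}{585}} = 8449 \left(- \frac{585}{749506}\right) = - \frac{4942665}{749506} \approx -6.5946$)
$\left(4090 + a\right) \left(-4715 + b{\left(52 \right)}\right) = \left(4090 - \frac{4942665}{749506}\right) \left(-4715 + 2 \cdot 52\right) = \frac{3060536875 \left(-4715 + 104\right)}{749506} = \frac{3060536875}{749506} \left(-4611\right) = - \frac{14112135530625}{749506}$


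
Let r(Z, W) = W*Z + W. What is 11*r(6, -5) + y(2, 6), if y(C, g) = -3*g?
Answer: -403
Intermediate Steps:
r(Z, W) = W + W*Z
11*r(6, -5) + y(2, 6) = 11*(-5*(1 + 6)) - 3*6 = 11*(-5*7) - 18 = 11*(-35) - 18 = -385 - 18 = -403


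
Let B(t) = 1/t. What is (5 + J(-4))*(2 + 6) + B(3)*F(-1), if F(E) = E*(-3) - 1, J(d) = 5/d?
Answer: 92/3 ≈ 30.667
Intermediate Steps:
F(E) = -1 - 3*E (F(E) = -3*E - 1 = -1 - 3*E)
(5 + J(-4))*(2 + 6) + B(3)*F(-1) = (5 + 5/(-4))*(2 + 6) + (-1 - 3*(-1))/3 = (5 + 5*(-1/4))*8 + (-1 + 3)/3 = (5 - 5/4)*8 + (1/3)*2 = (15/4)*8 + 2/3 = 30 + 2/3 = 92/3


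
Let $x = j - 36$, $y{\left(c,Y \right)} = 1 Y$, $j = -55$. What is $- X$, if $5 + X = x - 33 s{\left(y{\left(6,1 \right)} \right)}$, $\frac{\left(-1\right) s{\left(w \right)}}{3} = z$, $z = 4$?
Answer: $-300$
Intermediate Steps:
$y{\left(c,Y \right)} = Y$
$x = -91$ ($x = -55 - 36 = -91$)
$s{\left(w \right)} = -12$ ($s{\left(w \right)} = \left(-3\right) 4 = -12$)
$X = 300$ ($X = -5 - -305 = -5 + \left(-91 + 396\right) = -5 + 305 = 300$)
$- X = \left(-1\right) 300 = -300$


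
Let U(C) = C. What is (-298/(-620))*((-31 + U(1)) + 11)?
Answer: -2831/310 ≈ -9.1323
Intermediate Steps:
(-298/(-620))*((-31 + U(1)) + 11) = (-298/(-620))*((-31 + 1) + 11) = (-298*(-1/620))*(-30 + 11) = (149/310)*(-19) = -2831/310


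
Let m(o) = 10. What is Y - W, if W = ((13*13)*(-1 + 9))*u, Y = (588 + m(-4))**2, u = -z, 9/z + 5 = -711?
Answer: 64008074/179 ≈ 3.5759e+5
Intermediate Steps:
z = -9/716 (z = 9/(-5 - 711) = 9/(-716) = 9*(-1/716) = -9/716 ≈ -0.012570)
u = 9/716 (u = -1*(-9/716) = 9/716 ≈ 0.012570)
Y = 357604 (Y = (588 + 10)**2 = 598**2 = 357604)
W = 3042/179 (W = ((13*13)*(-1 + 9))*(9/716) = (169*8)*(9/716) = 1352*(9/716) = 3042/179 ≈ 16.994)
Y - W = 357604 - 1*3042/179 = 357604 - 3042/179 = 64008074/179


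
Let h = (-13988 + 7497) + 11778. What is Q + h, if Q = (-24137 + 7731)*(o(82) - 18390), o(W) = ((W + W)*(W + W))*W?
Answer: -35881262005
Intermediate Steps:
o(W) = 4*W³ (o(W) = ((2*W)*(2*W))*W = (4*W²)*W = 4*W³)
Q = -35881267292 (Q = (-24137 + 7731)*(4*82³ - 18390) = -16406*(4*551368 - 18390) = -16406*(2205472 - 18390) = -16406*2187082 = -35881267292)
h = 5287 (h = -6491 + 11778 = 5287)
Q + h = -35881267292 + 5287 = -35881262005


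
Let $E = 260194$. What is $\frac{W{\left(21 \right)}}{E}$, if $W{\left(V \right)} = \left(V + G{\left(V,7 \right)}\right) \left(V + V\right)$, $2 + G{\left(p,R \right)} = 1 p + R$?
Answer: $\frac{987}{130097} \approx 0.0075866$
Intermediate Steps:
$G{\left(p,R \right)} = -2 + R + p$ ($G{\left(p,R \right)} = -2 + \left(1 p + R\right) = -2 + \left(p + R\right) = -2 + \left(R + p\right) = -2 + R + p$)
$W{\left(V \right)} = 2 V \left(5 + 2 V\right)$ ($W{\left(V \right)} = \left(V + \left(-2 + 7 + V\right)\right) \left(V + V\right) = \left(V + \left(5 + V\right)\right) 2 V = \left(5 + 2 V\right) 2 V = 2 V \left(5 + 2 V\right)$)
$\frac{W{\left(21 \right)}}{E} = \frac{2 \cdot 21 \left(5 + 2 \cdot 21\right)}{260194} = 2 \cdot 21 \left(5 + 42\right) \frac{1}{260194} = 2 \cdot 21 \cdot 47 \cdot \frac{1}{260194} = 1974 \cdot \frac{1}{260194} = \frac{987}{130097}$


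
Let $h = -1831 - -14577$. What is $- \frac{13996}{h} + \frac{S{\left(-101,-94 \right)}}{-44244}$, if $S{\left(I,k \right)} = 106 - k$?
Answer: $- \frac{77723528}{70491753} \approx -1.1026$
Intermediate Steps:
$h = 12746$ ($h = -1831 + 14577 = 12746$)
$- \frac{13996}{h} + \frac{S{\left(-101,-94 \right)}}{-44244} = - \frac{13996}{12746} + \frac{106 - -94}{-44244} = \left(-13996\right) \frac{1}{12746} + \left(106 + 94\right) \left(- \frac{1}{44244}\right) = - \frac{6998}{6373} + 200 \left(- \frac{1}{44244}\right) = - \frac{6998}{6373} - \frac{50}{11061} = - \frac{77723528}{70491753}$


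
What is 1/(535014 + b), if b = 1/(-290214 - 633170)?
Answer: 923384/494023367375 ≈ 1.8691e-6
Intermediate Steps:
b = -1/923384 (b = 1/(-923384) = -1/923384 ≈ -1.0830e-6)
1/(535014 + b) = 1/(535014 - 1/923384) = 1/(494023367375/923384) = 923384/494023367375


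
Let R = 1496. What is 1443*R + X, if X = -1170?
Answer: 2157558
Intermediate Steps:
1443*R + X = 1443*1496 - 1170 = 2158728 - 1170 = 2157558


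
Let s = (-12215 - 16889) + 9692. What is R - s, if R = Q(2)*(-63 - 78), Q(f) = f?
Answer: 19130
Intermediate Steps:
s = -19412 (s = -29104 + 9692 = -19412)
R = -282 (R = 2*(-63 - 78) = 2*(-141) = -282)
R - s = -282 - 1*(-19412) = -282 + 19412 = 19130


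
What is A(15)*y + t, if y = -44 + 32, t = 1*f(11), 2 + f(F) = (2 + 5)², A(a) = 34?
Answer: -361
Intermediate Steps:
f(F) = 47 (f(F) = -2 + (2 + 5)² = -2 + 7² = -2 + 49 = 47)
t = 47 (t = 1*47 = 47)
y = -12
A(15)*y + t = 34*(-12) + 47 = -408 + 47 = -361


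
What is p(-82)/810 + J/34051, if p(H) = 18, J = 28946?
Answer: 1336621/1532295 ≈ 0.87230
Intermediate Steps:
p(-82)/810 + J/34051 = 18/810 + 28946/34051 = 18*(1/810) + 28946*(1/34051) = 1/45 + 28946/34051 = 1336621/1532295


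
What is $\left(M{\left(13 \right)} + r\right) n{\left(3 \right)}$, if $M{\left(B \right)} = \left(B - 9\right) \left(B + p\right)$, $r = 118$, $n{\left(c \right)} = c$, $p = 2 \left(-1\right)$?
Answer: $486$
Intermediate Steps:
$p = -2$
$M{\left(B \right)} = \left(-9 + B\right) \left(-2 + B\right)$ ($M{\left(B \right)} = \left(B - 9\right) \left(B - 2\right) = \left(-9 + B\right) \left(-2 + B\right)$)
$\left(M{\left(13 \right)} + r\right) n{\left(3 \right)} = \left(\left(18 + 13^{2} - 143\right) + 118\right) 3 = \left(\left(18 + 169 - 143\right) + 118\right) 3 = \left(44 + 118\right) 3 = 162 \cdot 3 = 486$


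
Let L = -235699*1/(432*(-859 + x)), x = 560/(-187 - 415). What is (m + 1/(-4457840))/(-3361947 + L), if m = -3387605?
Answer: 146377880602537293/145269175032425455 ≈ 1.0076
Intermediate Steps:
x = -40/43 (x = 560/(-602) = 560*(-1/602) = -40/43 ≈ -0.93023)
L = 10135057/15974064 (L = -235699*1/(432*(-859 - 40/43)) = -235699/(432*(-36977/43)) = -235699/(-15974064/43) = -235699*(-43/15974064) = 10135057/15974064 ≈ 0.63447)
(m + 1/(-4457840))/(-3361947 + L) = (-3387605 + 1/(-4457840))/(-3361947 + 10135057/15974064) = (-3387605 - 1/4457840)/(-53703946407551/15974064) = -15101401073201/4457840*(-15974064/53703946407551) = 146377880602537293/145269175032425455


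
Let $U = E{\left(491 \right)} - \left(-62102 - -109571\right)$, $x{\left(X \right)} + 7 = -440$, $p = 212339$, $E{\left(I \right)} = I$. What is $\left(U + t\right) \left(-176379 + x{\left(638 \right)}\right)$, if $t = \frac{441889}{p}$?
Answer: $\frac{1763807459961378}{212339} \approx 8.3066 \cdot 10^{9}$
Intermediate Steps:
$x{\left(X \right)} = -447$ ($x{\left(X \right)} = -7 - 440 = -447$)
$t = \frac{441889}{212339} \approx 2.0811$
$U = -46978$ ($U = 491 - \left(-62102 - -109571\right) = 491 - \left(-62102 + 109571\right) = 491 - 47469 = -46978$)
$\left(U + t\right) \left(-176379 + x{\left(638 \right)}\right) = \left(-46978 + \frac{441889}{212339}\right) \left(-176379 - 447\right) = \left(- \frac{9974819653}{212339}\right) \left(-176826\right) = \frac{1763807459961378}{212339}$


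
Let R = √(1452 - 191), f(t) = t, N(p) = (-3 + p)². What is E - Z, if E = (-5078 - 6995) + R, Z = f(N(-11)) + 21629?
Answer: -33898 + √1261 ≈ -33863.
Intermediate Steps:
R = √1261 ≈ 35.511
Z = 21825 (Z = (-3 - 11)² + 21629 = (-14)² + 21629 = 196 + 21629 = 21825)
E = -12073 + √1261 (E = (-5078 - 6995) + √1261 = -12073 + √1261 ≈ -12037.)
E - Z = (-12073 + √1261) - 1*21825 = (-12073 + √1261) - 21825 = -33898 + √1261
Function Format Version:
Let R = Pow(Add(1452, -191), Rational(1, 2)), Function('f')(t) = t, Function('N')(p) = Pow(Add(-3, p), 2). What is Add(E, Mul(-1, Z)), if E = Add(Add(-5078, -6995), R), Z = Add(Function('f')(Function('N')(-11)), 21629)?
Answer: Add(-33898, Pow(1261, Rational(1, 2))) ≈ -33863.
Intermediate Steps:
R = Pow(1261, Rational(1, 2)) ≈ 35.511
Z = 21825 (Z = Add(Pow(Add(-3, -11), 2), 21629) = Add(Pow(-14, 2), 21629) = Add(196, 21629) = 21825)
E = Add(-12073, Pow(1261, Rational(1, 2))) (E = Add(Add(-5078, -6995), Pow(1261, Rational(1, 2))) = Add(-12073, Pow(1261, Rational(1, 2))) ≈ -12037.)
Add(E, Mul(-1, Z)) = Add(Add(-12073, Pow(1261, Rational(1, 2))), Mul(-1, 21825)) = Add(Add(-12073, Pow(1261, Rational(1, 2))), -21825) = Add(-33898, Pow(1261, Rational(1, 2)))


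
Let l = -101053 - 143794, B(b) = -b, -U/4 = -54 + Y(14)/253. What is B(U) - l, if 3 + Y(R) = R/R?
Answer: 61891635/253 ≈ 2.4463e+5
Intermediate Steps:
Y(R) = -2 (Y(R) = -3 + R/R = -3 + 1 = -2)
U = 54656/253 (U = -4*(-54 - 2/253) = -4*(-13664/253) = 54656/253 ≈ 216.03)
l = -244847
B(U) - l = -1*54656/253 - 1*(-244847) = -54656/253 + 244847 = 61891635/253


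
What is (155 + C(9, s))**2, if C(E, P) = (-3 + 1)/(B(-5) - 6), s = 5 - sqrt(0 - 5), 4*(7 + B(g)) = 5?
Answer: 53187849/2209 ≈ 24078.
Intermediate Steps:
B(g) = -23/4 (B(g) = -7 + (1/4)*5 = -7 + 5/4 = -23/4)
s = 5 - I*sqrt(5) (s = 5 - sqrt(-5) = 5 - I*sqrt(5) ≈ 5.0 - 2.2361*I)
C(E, P) = 8/47 (C(E, P) = (-3 + 1)/(-23/4 - 6) = -2/(-47/4) = -2*(-4/47) = 8/47)
(155 + C(9, s))**2 = (155 + 8/47)**2 = (7293/47)**2 = 53187849/2209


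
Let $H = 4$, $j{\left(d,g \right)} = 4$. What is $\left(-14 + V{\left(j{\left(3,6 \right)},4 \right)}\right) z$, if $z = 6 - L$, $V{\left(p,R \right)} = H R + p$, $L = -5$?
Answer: $66$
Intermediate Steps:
$V{\left(p,R \right)} = p + 4 R$ ($V{\left(p,R \right)} = 4 R + p = p + 4 R$)
$z = 11$ ($z = 6 - -5 = 6 + 5 = 11$)
$\left(-14 + V{\left(j{\left(3,6 \right)},4 \right)}\right) z = \left(-14 + \left(4 + 4 \cdot 4\right)\right) 11 = \left(-14 + \left(4 + 16\right)\right) 11 = \left(-14 + 20\right) 11 = 6 \cdot 11 = 66$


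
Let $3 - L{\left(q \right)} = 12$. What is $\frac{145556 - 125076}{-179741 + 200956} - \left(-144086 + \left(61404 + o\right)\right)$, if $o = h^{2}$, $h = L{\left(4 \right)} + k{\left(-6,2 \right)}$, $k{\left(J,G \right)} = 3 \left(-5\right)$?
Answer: $\frac{348379854}{4243} \approx 82107.0$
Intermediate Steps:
$k{\left(J,G \right)} = -15$
$L{\left(q \right)} = -9$ ($L{\left(q \right)} = 3 - 12 = -9$)
$h = -24$ ($h = -9 - 15 = -24$)
$o = 576$ ($o = \left(-24\right)^{2} = 576$)
$\frac{145556 - 125076}{-179741 + 200956} - \left(-144086 + \left(61404 + o\right)\right) = \frac{145556 - 125076}{-179741 + 200956} - \left(-144086 + \left(61404 + 576\right)\right) = \frac{20480}{21215} - \left(-144086 + 61980\right) = 20480 \cdot \frac{1}{21215} - -82106 = \frac{4096}{4243} + 82106 = \frac{348379854}{4243}$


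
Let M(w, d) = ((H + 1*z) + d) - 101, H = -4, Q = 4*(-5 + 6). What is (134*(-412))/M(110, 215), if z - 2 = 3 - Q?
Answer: -55208/111 ≈ -497.37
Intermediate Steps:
Q = 4 (Q = 4*1 = 4)
z = 1 (z = 2 + (3 - 1*4) = 2 + (3 - 4) = 2 - 1 = 1)
M(w, d) = -104 + d (M(w, d) = ((-4 + 1*1) + d) - 101 = ((-4 + 1) + d) - 101 = (-3 + d) - 101 = -104 + d)
(134*(-412))/M(110, 215) = (134*(-412))/(-104 + 215) = -55208/111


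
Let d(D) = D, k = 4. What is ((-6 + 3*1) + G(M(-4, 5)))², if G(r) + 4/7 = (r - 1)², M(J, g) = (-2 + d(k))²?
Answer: 1444/49 ≈ 29.469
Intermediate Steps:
M(J, g) = 4 (M(J, g) = (-2 + 4)² = 2² = 4)
G(r) = -4/7 + (-1 + r)² (G(r) = -4/7 + (r - 1)² = -4/7 + (-1 + r)²)
((-6 + 3*1) + G(M(-4, 5)))² = ((-6 + 3*1) + (-4/7 + (-1 + 4)²))² = ((-6 + 3) + (-4/7 + 3²))² = (-3 + (-4/7 + 9))² = (-3 + 59/7)² = (38/7)² = 1444/49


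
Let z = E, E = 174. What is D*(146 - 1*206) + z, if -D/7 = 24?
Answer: 10254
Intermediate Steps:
D = -168 (D = -7*24 = -168)
z = 174
D*(146 - 1*206) + z = -168*(146 - 1*206) + 174 = -168*(146 - 206) + 174 = -168*(-60) + 174 = 10080 + 174 = 10254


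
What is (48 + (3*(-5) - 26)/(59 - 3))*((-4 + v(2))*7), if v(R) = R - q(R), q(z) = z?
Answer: -2647/2 ≈ -1323.5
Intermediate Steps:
v(R) = 0 (v(R) = R - R = 0)
(48 + (3*(-5) - 26)/(59 - 3))*((-4 + v(2))*7) = (48 + (3*(-5) - 26)/(59 - 3))*((-4 + 0)*7) = (48 + (-15 - 26)/56)*(-4*7) = (48 - 41*1/56)*(-28) = (48 - 41/56)*(-28) = (2647/56)*(-28) = -2647/2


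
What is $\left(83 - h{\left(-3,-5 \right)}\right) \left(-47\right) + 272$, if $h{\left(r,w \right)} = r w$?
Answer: $-2924$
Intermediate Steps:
$\left(83 - h{\left(-3,-5 \right)}\right) \left(-47\right) + 272 = \left(83 - \left(-3\right) \left(-5\right)\right) \left(-47\right) + 272 = \left(83 - 15\right) \left(-47\right) + 272 = 68 \left(-47\right) + 272 = -3196 + 272 = -2924$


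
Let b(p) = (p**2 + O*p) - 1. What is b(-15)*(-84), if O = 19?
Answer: 5124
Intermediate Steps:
b(p) = -1 + p**2 + 19*p (b(p) = (p**2 + 19*p) - 1 = -1 + p**2 + 19*p)
b(-15)*(-84) = (-1 + (-15)**2 + 19*(-15))*(-84) = (-1 + 225 - 285)*(-84) = -61*(-84) = 5124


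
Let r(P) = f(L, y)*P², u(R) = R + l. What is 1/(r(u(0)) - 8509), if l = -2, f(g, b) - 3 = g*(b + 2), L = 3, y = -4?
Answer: -1/8521 ≈ -0.00011736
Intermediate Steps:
f(g, b) = 3 + g*(2 + b) (f(g, b) = 3 + g*(b + 2) = 3 + g*(2 + b))
u(R) = -2 + R (u(R) = R - 2 = -2 + R)
r(P) = -3*P² (r(P) = (3 + 2*3 - 4*3)*P² = (3 + 6 - 12)*P² = -3*P²)
1/(r(u(0)) - 8509) = 1/(-3*(-2 + 0)² - 8509) = 1/(-3*(-2)² - 8509) = 1/(-3*4 - 8509) = 1/(-12 - 8509) = 1/(-8521) = -1/8521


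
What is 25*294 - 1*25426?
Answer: -18076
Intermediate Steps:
25*294 - 1*25426 = 7350 - 25426 = -18076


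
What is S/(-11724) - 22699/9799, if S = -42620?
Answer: 37877576/28720869 ≈ 1.3188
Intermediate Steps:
S/(-11724) - 22699/9799 = -42620/(-11724) - 22699/9799 = -42620*(-1/11724) - 22699*1/9799 = 10655/2931 - 22699/9799 = 37877576/28720869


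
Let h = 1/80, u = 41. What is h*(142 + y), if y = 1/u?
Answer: 5823/3280 ≈ 1.7753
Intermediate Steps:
h = 1/80 ≈ 0.012500
y = 1/41 ≈ 0.024390
h*(142 + y) = (142 + 1/41)/80 = (1/80)*(5823/41) = 5823/3280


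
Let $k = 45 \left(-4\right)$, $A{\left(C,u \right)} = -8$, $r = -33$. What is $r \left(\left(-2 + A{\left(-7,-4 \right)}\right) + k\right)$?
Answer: $6270$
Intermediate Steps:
$k = -180$
$r \left(\left(-2 + A{\left(-7,-4 \right)}\right) + k\right) = - 33 \left(\left(-2 - 8\right) - 180\right) = - 33 \left(-10 - 180\right) = \left(-33\right) \left(-190\right) = 6270$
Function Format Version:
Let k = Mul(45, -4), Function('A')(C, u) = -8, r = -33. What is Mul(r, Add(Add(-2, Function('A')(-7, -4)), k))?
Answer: 6270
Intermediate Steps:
k = -180
Mul(r, Add(Add(-2, Function('A')(-7, -4)), k)) = Mul(-33, Add(Add(-2, -8), -180)) = Mul(-33, Add(-10, -180)) = Mul(-33, -190) = 6270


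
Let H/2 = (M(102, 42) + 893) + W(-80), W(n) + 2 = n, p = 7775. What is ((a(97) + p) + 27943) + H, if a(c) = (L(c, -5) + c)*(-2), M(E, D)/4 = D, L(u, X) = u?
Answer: 37288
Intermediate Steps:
M(E, D) = 4*D
a(c) = -4*c (a(c) = (c + c)*(-2) = (2*c)*(-2) = -4*c)
W(n) = -2 + n
H = 1958 (H = 2*((4*42 + 893) + (-2 - 80)) = 2*((168 + 893) - 82) = 2*(1061 - 82) = 2*979 = 1958)
((a(97) + p) + 27943) + H = ((-4*97 + 7775) + 27943) + 1958 = ((-388 + 7775) + 27943) + 1958 = (7387 + 27943) + 1958 = 35330 + 1958 = 37288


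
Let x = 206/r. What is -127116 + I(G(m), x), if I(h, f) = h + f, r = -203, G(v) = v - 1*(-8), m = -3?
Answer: -25803739/203 ≈ -1.2711e+5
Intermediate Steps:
G(v) = 8 + v (G(v) = v + 8 = 8 + v)
x = -206/203 (x = 206/(-203) = 206*(-1/203) = -206/203 ≈ -1.0148)
I(h, f) = f + h
-127116 + I(G(m), x) = -127116 + (-206/203 + (8 - 3)) = -127116 + (-206/203 + 5) = -127116 + 809/203 = -25803739/203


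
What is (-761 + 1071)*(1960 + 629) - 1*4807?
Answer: 797783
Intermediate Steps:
(-761 + 1071)*(1960 + 629) - 1*4807 = 310*2589 - 4807 = 802590 - 4807 = 797783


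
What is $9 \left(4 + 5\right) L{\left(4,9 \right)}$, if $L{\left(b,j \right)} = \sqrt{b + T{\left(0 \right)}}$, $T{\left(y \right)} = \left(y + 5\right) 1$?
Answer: $243$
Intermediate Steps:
$T{\left(y \right)} = 5 + y$ ($T{\left(y \right)} = \left(5 + y\right) 1 = 5 + y$)
$L{\left(b,j \right)} = \sqrt{5 + b}$ ($L{\left(b,j \right)} = \sqrt{b + \left(5 + 0\right)} = \sqrt{b + 5} = \sqrt{5 + b}$)
$9 \left(4 + 5\right) L{\left(4,9 \right)} = 9 \left(4 + 5\right) \sqrt{5 + 4} = 9 \cdot 9 \sqrt{9} = 81 \cdot 3 = 243$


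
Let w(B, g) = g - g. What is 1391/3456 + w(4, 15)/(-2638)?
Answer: 1391/3456 ≈ 0.40249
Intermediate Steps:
w(B, g) = 0
1391/3456 + w(4, 15)/(-2638) = 1391/3456 + 0/(-2638) = 1391*(1/3456) + 0*(-1/2638) = 1391/3456 + 0 = 1391/3456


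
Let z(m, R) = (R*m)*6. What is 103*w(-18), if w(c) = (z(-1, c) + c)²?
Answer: 834300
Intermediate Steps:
z(m, R) = 6*R*m
w(c) = 25*c² (w(c) = (6*c*(-1) + c)² = (-6*c + c)² = (-5*c)² = 25*c²)
103*w(-18) = 103*(25*(-18)²) = 103*(25*324) = 103*8100 = 834300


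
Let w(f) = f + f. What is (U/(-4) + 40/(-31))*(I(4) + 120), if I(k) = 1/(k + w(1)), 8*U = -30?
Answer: -126175/2976 ≈ -42.398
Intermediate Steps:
U = -15/4 (U = (1/8)*(-30) = -15/4 ≈ -3.7500)
w(f) = 2*f
I(k) = 1/(2 + k) (I(k) = 1/(k + 2*1) = 1/(k + 2) = 1/(2 + k))
(U/(-4) + 40/(-31))*(I(4) + 120) = (-15/4/(-4) + 40/(-31))*(1/(2 + 4) + 120) = (-15/4*(-1/4) + 40*(-1/31))*(1/6 + 120) = (15/16 - 40/31)*(1/6 + 120) = -175/496*721/6 = -126175/2976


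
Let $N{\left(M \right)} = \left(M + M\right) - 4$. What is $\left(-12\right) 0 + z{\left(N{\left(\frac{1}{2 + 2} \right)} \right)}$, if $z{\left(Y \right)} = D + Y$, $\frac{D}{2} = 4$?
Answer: $\frac{9}{2} \approx 4.5$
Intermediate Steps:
$D = 8$ ($D = 2 \cdot 4 = 8$)
$N{\left(M \right)} = -4 + 2 M$ ($N{\left(M \right)} = 2 M - 4 = -4 + 2 M$)
$z{\left(Y \right)} = 8 + Y$
$\left(-12\right) 0 + z{\left(N{\left(\frac{1}{2 + 2} \right)} \right)} = \left(-12\right) 0 + \left(8 - \left(4 - \frac{2}{2 + 2}\right)\right) = 0 + \left(8 - \left(4 - \frac{2}{4}\right)\right) = 0 + \left(8 + \left(-4 + 2 \cdot \frac{1}{4}\right)\right) = 0 + \left(8 + \left(-4 + \frac{1}{2}\right)\right) = 0 + \left(8 - \frac{7}{2}\right) = 0 + \frac{9}{2} = \frac{9}{2}$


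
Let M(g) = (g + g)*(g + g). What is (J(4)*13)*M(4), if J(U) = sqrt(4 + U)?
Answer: 1664*sqrt(2) ≈ 2353.3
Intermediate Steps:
M(g) = 4*g**2 (M(g) = (2*g)*(2*g) = 4*g**2)
(J(4)*13)*M(4) = (sqrt(4 + 4)*13)*(4*4**2) = (sqrt(8)*13)*(4*16) = ((2*sqrt(2))*13)*64 = (26*sqrt(2))*64 = 1664*sqrt(2)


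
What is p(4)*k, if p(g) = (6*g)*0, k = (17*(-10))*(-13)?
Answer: 0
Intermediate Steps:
k = 2210 (k = -170*(-13) = 2210)
p(g) = 0
p(4)*k = 0*2210 = 0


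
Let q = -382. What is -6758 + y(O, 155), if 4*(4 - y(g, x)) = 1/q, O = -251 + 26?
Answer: -10320111/1528 ≈ -6754.0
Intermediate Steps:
O = -225
y(g, x) = 6113/1528 (y(g, x) = 4 - 1/4/(-382) = 4 - 1/4*(-1/382) = 4 + 1/1528 = 6113/1528)
-6758 + y(O, 155) = -6758 + 6113/1528 = -10320111/1528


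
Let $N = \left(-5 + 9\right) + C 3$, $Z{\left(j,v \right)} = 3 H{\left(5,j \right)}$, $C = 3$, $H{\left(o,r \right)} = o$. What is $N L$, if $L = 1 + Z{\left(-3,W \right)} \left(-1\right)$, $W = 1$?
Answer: $-182$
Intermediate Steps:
$Z{\left(j,v \right)} = 15$ ($Z{\left(j,v \right)} = 3 \cdot 5 = 15$)
$N = 13$ ($N = \left(-5 + 9\right) + 3 \cdot 3 = 4 + 9 = 13$)
$L = -14$ ($L = 1 + 15 \left(-1\right) = 1 - 15 = -14$)
$N L = 13 \left(-14\right) = -182$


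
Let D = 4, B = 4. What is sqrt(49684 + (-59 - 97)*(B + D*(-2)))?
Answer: 2*sqrt(12577) ≈ 224.29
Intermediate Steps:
sqrt(49684 + (-59 - 97)*(B + D*(-2))) = sqrt(49684 + (-59 - 97)*(4 + 4*(-2))) = sqrt(49684 - 156*(4 - 8)) = sqrt(49684 - 156*(-4)) = sqrt(49684 + 624) = sqrt(50308) = 2*sqrt(12577)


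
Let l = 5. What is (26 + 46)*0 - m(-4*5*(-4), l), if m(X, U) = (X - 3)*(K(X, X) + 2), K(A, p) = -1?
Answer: -77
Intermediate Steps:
m(X, U) = -3 + X (m(X, U) = (X - 3)*(-1 + 2) = (-3 + X)*1 = -3 + X)
(26 + 46)*0 - m(-4*5*(-4), l) = (26 + 46)*0 - (-3 - 4*5*(-4)) = 72*0 - (-3 - 20*(-4)) = 0 - (-3 + 80) = 0 - 1*77 = 0 - 77 = -77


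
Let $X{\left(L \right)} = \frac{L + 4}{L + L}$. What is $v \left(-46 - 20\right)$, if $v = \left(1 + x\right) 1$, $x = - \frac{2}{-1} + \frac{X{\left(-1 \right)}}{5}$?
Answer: $- \frac{891}{5} \approx -178.2$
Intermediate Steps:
$X{\left(L \right)} = \frac{4 + L}{2 L}$
$x = \frac{17}{10}$ ($x = - \frac{2}{-1} + \frac{\frac{1}{2} \frac{1}{-1} \left(4 - 1\right)}{5} = \left(-2\right) \left(-1\right) + \frac{1}{2} \left(-1\right) 3 \cdot \frac{1}{5} = 2 - \frac{3}{10} = \frac{17}{10} \approx 1.7$)
$v = \frac{27}{10}$ ($v = \left(1 + \frac{17}{10}\right) 1 = \frac{27}{10} \cdot 1 = \frac{27}{10} \approx 2.7$)
$v \left(-46 - 20\right) = \frac{27 \left(-46 - 20\right)}{10} = \frac{27}{10} \left(-66\right) = - \frac{891}{5}$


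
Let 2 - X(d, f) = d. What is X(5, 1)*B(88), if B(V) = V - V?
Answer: 0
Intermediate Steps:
X(d, f) = 2 - d
B(V) = 0
X(5, 1)*B(88) = (2 - 1*5)*0 = (2 - 5)*0 = -3*0 = 0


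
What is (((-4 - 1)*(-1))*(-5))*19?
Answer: -475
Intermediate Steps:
(((-4 - 1)*(-1))*(-5))*19 = (-5*(-1)*(-5))*19 = (5*(-5))*19 = -25*19 = -475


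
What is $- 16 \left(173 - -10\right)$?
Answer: $-2928$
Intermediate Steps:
$- 16 \left(173 - -10\right) = - 16 \left(173 + 10\right) = \left(-16\right) 183 = -2928$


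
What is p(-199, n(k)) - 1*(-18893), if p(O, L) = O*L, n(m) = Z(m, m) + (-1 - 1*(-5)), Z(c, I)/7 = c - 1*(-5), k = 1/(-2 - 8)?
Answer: 112713/10 ≈ 11271.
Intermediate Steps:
k = -⅒ (k = 1/(-10) = -⅒ ≈ -0.10000)
Z(c, I) = 35 + 7*c (Z(c, I) = 7*(c - 1*(-5)) = 7*(c + 5) = 7*(5 + c) = 35 + 7*c)
n(m) = 39 + 7*m (n(m) = (35 + 7*m) + (-1 - 1*(-5)) = (35 + 7*m) + (-1 + 5) = (35 + 7*m) + 4 = 39 + 7*m)
p(O, L) = L*O
p(-199, n(k)) - 1*(-18893) = (39 + 7*(-⅒))*(-199) - 1*(-18893) = (39 - 7/10)*(-199) + 18893 = (383/10)*(-199) + 18893 = -76217/10 + 18893 = 112713/10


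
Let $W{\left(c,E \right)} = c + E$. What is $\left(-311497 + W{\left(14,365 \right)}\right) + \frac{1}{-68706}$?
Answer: $- \frac{21375673309}{68706} \approx -3.1112 \cdot 10^{5}$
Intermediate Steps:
$W{\left(c,E \right)} = E + c$
$\left(-311497 + W{\left(14,365 \right)}\right) + \frac{1}{-68706} = \left(-311497 + \left(365 + 14\right)\right) + \frac{1}{-68706} = \left(-311497 + 379\right) - \frac{1}{68706} = -311118 - \frac{1}{68706} = - \frac{21375673309}{68706}$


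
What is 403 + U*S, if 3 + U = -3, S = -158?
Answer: 1351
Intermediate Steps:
U = -6 (U = -3 - 3 = -6)
403 + U*S = 403 - 6*(-158) = 403 + 948 = 1351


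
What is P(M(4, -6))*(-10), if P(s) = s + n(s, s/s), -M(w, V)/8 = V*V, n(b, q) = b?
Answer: 5760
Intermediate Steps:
M(w, V) = -8*V**2 (M(w, V) = -8*V*V = -8*V**2)
P(s) = 2*s (P(s) = s + s = 2*s)
P(M(4, -6))*(-10) = (2*(-8*(-6)**2))*(-10) = (2*(-8*36))*(-10) = (2*(-288))*(-10) = -576*(-10) = 5760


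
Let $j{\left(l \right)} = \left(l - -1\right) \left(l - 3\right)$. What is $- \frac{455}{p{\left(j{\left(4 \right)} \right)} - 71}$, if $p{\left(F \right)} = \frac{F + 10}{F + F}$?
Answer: $\frac{910}{139} \approx 6.5468$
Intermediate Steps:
$j{\left(l \right)} = \left(1 + l\right) \left(-3 + l\right)$ ($j{\left(l \right)} = \left(l + 1\right) \left(-3 + l\right) = \left(1 + l\right) \left(-3 + l\right)$)
$p{\left(F \right)} = \frac{10 + F}{2 F}$
$- \frac{455}{p{\left(j{\left(4 \right)} \right)} - 71} = - \frac{455}{\frac{10 - \left(11 - 16\right)}{2 \left(-3 + 4^{2} - 8\right)} - 71} = - \frac{455}{\frac{10 - -5}{2 \left(-3 + 16 - 8\right)} - 71} = - \frac{455}{\frac{10 + 5}{2 \cdot 5} - 71} = - \frac{455}{\frac{1}{2} \cdot \frac{1}{5} \cdot 15 - 71} = - \frac{455}{\frac{3}{2} - 71} = - \frac{455}{- \frac{139}{2}} = \left(-455\right) \left(- \frac{2}{139}\right) = \frac{910}{139}$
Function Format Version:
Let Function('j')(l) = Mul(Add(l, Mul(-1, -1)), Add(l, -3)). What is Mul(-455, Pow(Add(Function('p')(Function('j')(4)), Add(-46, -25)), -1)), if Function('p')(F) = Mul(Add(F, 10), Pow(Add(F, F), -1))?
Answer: Rational(910, 139) ≈ 6.5468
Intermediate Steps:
Function('j')(l) = Mul(Add(1, l), Add(-3, l)) (Function('j')(l) = Mul(Add(l, 1), Add(-3, l)) = Mul(Add(1, l), Add(-3, l)))
Function('p')(F) = Mul(Rational(1, 2), Pow(F, -1), Add(10, F)) (Function('p')(F) = Mul(Add(10, F), Pow(Mul(2, F), -1)) = Mul(Add(10, F), Mul(Rational(1, 2), Pow(F, -1))) = Mul(Rational(1, 2), Pow(F, -1), Add(10, F)))
Mul(-455, Pow(Add(Function('p')(Function('j')(4)), Add(-46, -25)), -1)) = Mul(-455, Pow(Add(Mul(Rational(1, 2), Pow(Add(-3, Pow(4, 2), Mul(-2, 4)), -1), Add(10, Add(-3, Pow(4, 2), Mul(-2, 4)))), Add(-46, -25)), -1)) = Mul(-455, Pow(Add(Mul(Rational(1, 2), Pow(Add(-3, 16, -8), -1), Add(10, Add(-3, 16, -8))), -71), -1)) = Mul(-455, Pow(Add(Mul(Rational(1, 2), Pow(5, -1), Add(10, 5)), -71), -1)) = Mul(-455, Pow(Add(Mul(Rational(1, 2), Rational(1, 5), 15), -71), -1)) = Mul(-455, Pow(Add(Rational(3, 2), -71), -1)) = Mul(-455, Pow(Rational(-139, 2), -1)) = Mul(-455, Rational(-2, 139)) = Rational(910, 139)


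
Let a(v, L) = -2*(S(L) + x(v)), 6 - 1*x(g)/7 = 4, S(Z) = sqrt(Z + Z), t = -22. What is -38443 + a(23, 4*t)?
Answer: -38471 - 8*I*sqrt(11) ≈ -38471.0 - 26.533*I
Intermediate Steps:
S(Z) = sqrt(2)*sqrt(Z) (S(Z) = sqrt(2*Z) = sqrt(2)*sqrt(Z))
x(g) = 14 (x(g) = 42 - 7*4 = 42 - 28 = 14)
a(v, L) = -28 - 2*sqrt(2)*sqrt(L) (a(v, L) = -2*(sqrt(2)*sqrt(L) + 14) = -2*(14 + sqrt(2)*sqrt(L)) = -28 - 2*sqrt(2)*sqrt(L))
-38443 + a(23, 4*t) = -38443 + (-28 - 2*sqrt(2)*sqrt(4*(-22))) = -38443 + (-28 - 2*sqrt(2)*sqrt(-88)) = -38443 + (-28 - 2*sqrt(2)*2*I*sqrt(22)) = -38443 + (-28 - 8*I*sqrt(11)) = -38471 - 8*I*sqrt(11)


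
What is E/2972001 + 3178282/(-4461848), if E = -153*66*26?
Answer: -1769551091831/2210102786308 ≈ -0.80066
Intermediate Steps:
E = -262548 (E = -10098*26 = -262548)
E/2972001 + 3178282/(-4461848) = -262548/2972001 + 3178282/(-4461848) = -262548*1/2972001 + 3178282*(-1/4461848) = -87516/990667 - 1589141/2230924 = -1769551091831/2210102786308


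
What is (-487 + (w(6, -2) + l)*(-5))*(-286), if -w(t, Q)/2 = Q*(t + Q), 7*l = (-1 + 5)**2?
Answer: 1158014/7 ≈ 1.6543e+5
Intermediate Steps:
l = 16/7 (l = (-1 + 5)**2/7 = (1/7)*4**2 = (1/7)*16 = 16/7 ≈ 2.2857)
w(t, Q) = -2*Q*(Q + t) (w(t, Q) = -2*Q*(t + Q) = -2*Q*(Q + t))
(-487 + (w(6, -2) + l)*(-5))*(-286) = (-487 + (-2*(-2)*(-2 + 6) + 16/7)*(-5))*(-286) = (-487 + (-2*(-2)*4 + 16/7)*(-5))*(-286) = (-487 + (16 + 16/7)*(-5))*(-286) = (-487 + (128/7)*(-5))*(-286) = (-487 - 640/7)*(-286) = -4049/7*(-286) = 1158014/7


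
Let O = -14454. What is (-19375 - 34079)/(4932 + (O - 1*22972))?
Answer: 26727/16247 ≈ 1.6450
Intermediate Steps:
(-19375 - 34079)/(4932 + (O - 1*22972)) = (-19375 - 34079)/(4932 + (-14454 - 1*22972)) = -53454/(4932 + (-14454 - 22972)) = -53454/(4932 - 37426) = -53454/(-32494) = -53454*(-1/32494) = 26727/16247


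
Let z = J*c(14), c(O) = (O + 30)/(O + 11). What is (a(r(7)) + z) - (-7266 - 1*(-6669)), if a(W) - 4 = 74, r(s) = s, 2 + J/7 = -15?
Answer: 11639/25 ≈ 465.56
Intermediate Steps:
J = -119 (J = -14 + 7*(-15) = -14 - 105 = -119)
c(O) = (30 + O)/(11 + O)
z = -5236/25 (z = -119*(30 + 14)/(11 + 14) = -119*44/25 = -5236/25 ≈ -209.44)
a(W) = 78 (a(W) = 4 + 74 = 78)
(a(r(7)) + z) - (-7266 - 1*(-6669)) = (78 - 5236/25) - (-7266 - 1*(-6669)) = -3286/25 - (-7266 + 6669) = -3286/25 - 1*(-597) = -3286/25 + 597 = 11639/25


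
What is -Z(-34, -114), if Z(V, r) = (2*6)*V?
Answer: 408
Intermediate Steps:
Z(V, r) = 12*V
-Z(-34, -114) = -12*(-34) = -1*(-408) = 408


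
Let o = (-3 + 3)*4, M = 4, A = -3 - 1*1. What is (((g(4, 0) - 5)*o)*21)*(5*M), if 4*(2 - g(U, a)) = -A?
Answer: 0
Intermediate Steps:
A = -4 (A = -3 - 1 = -4)
g(U, a) = 1 (g(U, a) = 2 - (-1)*(-4)/4 = 2 - ¼*4 = 2 - 1 = 1)
o = 0 (o = 0*4 = 0)
(((g(4, 0) - 5)*o)*21)*(5*M) = (((1 - 5)*0)*21)*(5*4) = (-4*0*21)*20 = (0*21)*20 = 0*20 = 0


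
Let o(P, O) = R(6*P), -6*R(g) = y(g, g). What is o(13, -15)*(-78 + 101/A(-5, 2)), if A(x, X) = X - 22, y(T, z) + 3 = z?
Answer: 8305/8 ≈ 1038.1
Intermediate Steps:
y(T, z) = -3 + z
R(g) = 1/2 - g/6 (R(g) = -(-3 + g)/6 = 1/2 - g/6)
o(P, O) = 1/2 - P
A(x, X) = -22 + X
o(13, -15)*(-78 + 101/A(-5, 2)) = (1/2 - 1*13)*(-78 + 101/(-22 + 2)) = (1/2 - 13)*(-78 + 101/(-20)) = -25*(-78 + 101*(-1/20))/2 = -25*(-78 - 101/20)/2 = -25/2*(-1661/20) = 8305/8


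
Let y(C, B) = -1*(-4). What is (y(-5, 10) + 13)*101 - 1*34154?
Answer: -32437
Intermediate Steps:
y(C, B) = 4
(y(-5, 10) + 13)*101 - 1*34154 = (4 + 13)*101 - 1*34154 = 17*101 - 34154 = 1717 - 34154 = -32437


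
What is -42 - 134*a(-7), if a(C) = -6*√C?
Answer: -42 + 804*I*√7 ≈ -42.0 + 2127.2*I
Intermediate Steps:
-42 - 134*a(-7) = -42 - (-804)*√(-7) = -42 - (-804)*I*√7 = -42 + 804*I*√7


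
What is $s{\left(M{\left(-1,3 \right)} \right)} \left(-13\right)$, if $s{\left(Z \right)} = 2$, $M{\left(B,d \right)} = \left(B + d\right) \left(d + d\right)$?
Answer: $-26$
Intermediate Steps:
$M{\left(B,d \right)} = 2 d \left(B + d\right)$ ($M{\left(B,d \right)} = \left(B + d\right) 2 d = 2 d \left(B + d\right)$)
$s{\left(M{\left(-1,3 \right)} \right)} \left(-13\right) = 2 \left(-13\right) = -26$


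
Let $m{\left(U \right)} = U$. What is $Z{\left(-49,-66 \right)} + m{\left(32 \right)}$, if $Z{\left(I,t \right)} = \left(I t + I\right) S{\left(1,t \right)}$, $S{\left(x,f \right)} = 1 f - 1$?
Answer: $-213363$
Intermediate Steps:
$S{\left(x,f \right)} = -1 + f$ ($S{\left(x,f \right)} = f - 1 = -1 + f$)
$Z{\left(I,t \right)} = \left(-1 + t\right) \left(I + I t\right)$ ($Z{\left(I,t \right)} = \left(I t + I\right) \left(-1 + t\right) = \left(I + I t\right) \left(-1 + t\right) = \left(-1 + t\right) \left(I + I t\right)$)
$Z{\left(-49,-66 \right)} + m{\left(32 \right)} = - 49 \left(-1 + \left(-66\right)^{2}\right) + 32 = - 49 \left(-1 + 4356\right) + 32 = \left(-49\right) 4355 + 32 = -213395 + 32 = -213363$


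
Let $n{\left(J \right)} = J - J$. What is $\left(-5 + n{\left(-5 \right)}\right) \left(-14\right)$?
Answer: $70$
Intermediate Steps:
$n{\left(J \right)} = 0$
$\left(-5 + n{\left(-5 \right)}\right) \left(-14\right) = \left(-5 + 0\right) \left(-14\right) = \left(-5\right) \left(-14\right) = 70$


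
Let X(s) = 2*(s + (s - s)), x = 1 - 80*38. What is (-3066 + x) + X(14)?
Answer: -6077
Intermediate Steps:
x = -3039 (x = 1 - 3040 = -3039)
X(s) = 2*s (X(s) = 2*(s + 0) = 2*s)
(-3066 + x) + X(14) = (-3066 - 3039) + 2*14 = -6105 + 28 = -6077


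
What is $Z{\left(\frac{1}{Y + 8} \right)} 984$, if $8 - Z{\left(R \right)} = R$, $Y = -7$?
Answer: $6888$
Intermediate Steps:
$Z{\left(R \right)} = 8 - R$
$Z{\left(\frac{1}{Y + 8} \right)} 984 = \left(8 - \frac{1}{-7 + 8}\right) 984 = \left(8 - 1^{-1}\right) 984 = \left(8 - 1\right) 984 = 7 \cdot 984 = 6888$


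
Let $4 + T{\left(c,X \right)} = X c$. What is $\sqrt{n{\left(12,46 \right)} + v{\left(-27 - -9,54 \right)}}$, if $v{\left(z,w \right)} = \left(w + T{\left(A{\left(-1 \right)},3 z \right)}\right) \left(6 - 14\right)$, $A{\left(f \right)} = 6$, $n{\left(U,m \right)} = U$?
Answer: $2 \sqrt{551} \approx 46.947$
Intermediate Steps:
$T{\left(c,X \right)} = -4 + X c$
$v{\left(z,w \right)} = 32 - 144 z - 8 w$ ($v{\left(z,w \right)} = \left(w + \left(-4 + 3 z 6\right)\right) \left(6 - 14\right) = \left(w + \left(-4 + 18 z\right)\right) \left(-8\right) = \left(-4 + w + 18 z\right) \left(-8\right) = 32 - 144 z - 8 w$)
$\sqrt{n{\left(12,46 \right)} + v{\left(-27 - -9,54 \right)}} = \sqrt{12 - \left(400 + 144 \left(-27 - -9\right)\right)} = \sqrt{12 - \left(400 + 144 \left(-27 + 9\right)\right)} = \sqrt{12 - -2192} = \sqrt{12 + \left(32 + 2592 - 432\right)} = \sqrt{12 + 2192} = \sqrt{2204} = 2 \sqrt{551}$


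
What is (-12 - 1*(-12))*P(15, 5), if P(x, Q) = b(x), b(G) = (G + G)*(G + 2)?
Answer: 0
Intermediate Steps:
b(G) = 2*G*(2 + G) (b(G) = (2*G)*(2 + G) = 2*G*(2 + G))
P(x, Q) = 2*x*(2 + x)
(-12 - 1*(-12))*P(15, 5) = (-12 - 1*(-12))*(2*15*(2 + 15)) = (-12 + 12)*(2*15*17) = 0*510 = 0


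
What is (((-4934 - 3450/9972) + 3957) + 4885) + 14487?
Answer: 30571915/1662 ≈ 18395.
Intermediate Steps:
(((-4934 - 3450/9972) + 3957) + 4885) + 14487 = (((-4934 - 3450*1/9972) + 3957) + 4885) + 14487 = (((-4934 - 575/1662) + 3957) + 4885) + 14487 = ((-8200883/1662 + 3957) + 4885) + 14487 = (-1624349/1662 + 4885) + 14487 = 6494521/1662 + 14487 = 30571915/1662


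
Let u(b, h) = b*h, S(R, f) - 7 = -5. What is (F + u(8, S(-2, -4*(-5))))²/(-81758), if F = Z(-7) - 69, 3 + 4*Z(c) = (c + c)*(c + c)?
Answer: -361/1308128 ≈ -0.00027597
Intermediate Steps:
S(R, f) = 2 (S(R, f) = 7 - 5 = 2)
Z(c) = -¾ + c² (Z(c) = -¾ + ((c + c)*(c + c))/4 = -¾ + ((2*c)*(2*c))/4 = -¾ + (4*c²)/4 = -¾ + c²)
F = -83/4 (F = (-¾ + (-7)²) - 69 = (-¾ + 49) - 69 = 193/4 - 69 = -83/4 ≈ -20.750)
(F + u(8, S(-2, -4*(-5))))²/(-81758) = (-83/4 + 8*2)²/(-81758) = (-83/4 + 16)²*(-1/81758) = (-19/4)²*(-1/81758) = (361/16)*(-1/81758) = -361/1308128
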